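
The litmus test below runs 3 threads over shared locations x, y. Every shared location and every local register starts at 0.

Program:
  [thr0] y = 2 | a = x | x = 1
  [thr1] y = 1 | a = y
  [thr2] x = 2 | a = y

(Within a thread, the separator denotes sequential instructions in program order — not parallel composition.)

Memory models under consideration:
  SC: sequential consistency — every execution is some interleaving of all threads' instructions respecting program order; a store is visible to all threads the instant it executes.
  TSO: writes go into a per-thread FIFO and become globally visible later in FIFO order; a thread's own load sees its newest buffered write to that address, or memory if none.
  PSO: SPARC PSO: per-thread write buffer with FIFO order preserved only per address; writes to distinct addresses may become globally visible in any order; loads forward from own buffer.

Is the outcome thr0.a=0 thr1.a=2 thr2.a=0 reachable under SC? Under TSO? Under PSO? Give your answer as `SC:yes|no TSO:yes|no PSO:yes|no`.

SC:no TSO:yes PSO:yes

outcome vector order: (thr0.a,thr1.a,thr2.a)
SC: 9 outcomes — {<0 1 1>, <0 1 2>, <0 2 2>, <2 1 0>, <2 1 1>, <2 1 2>, <2 2 0>, <2 2 1>, <2 2 2>}
TSO: 12 outcomes — {<0 1 0>, <0 1 1>, <0 1 2>, <0 2 0>, <0 2 1>, <0 2 2>, <2 1 0>, <2 1 1>, <2 1 2>, <2 2 0>, <2 2 1>, <2 2 2>}
PSO: 12 outcomes — {<0 1 0>, <0 1 1>, <0 1 2>, <0 2 0>, <0 2 1>, <0 2 2>, <2 1 0>, <2 1 1>, <2 1 2>, <2 2 0>, <2 2 1>, <2 2 2>}
target <0 2 0> ∈ {TSO,PSO}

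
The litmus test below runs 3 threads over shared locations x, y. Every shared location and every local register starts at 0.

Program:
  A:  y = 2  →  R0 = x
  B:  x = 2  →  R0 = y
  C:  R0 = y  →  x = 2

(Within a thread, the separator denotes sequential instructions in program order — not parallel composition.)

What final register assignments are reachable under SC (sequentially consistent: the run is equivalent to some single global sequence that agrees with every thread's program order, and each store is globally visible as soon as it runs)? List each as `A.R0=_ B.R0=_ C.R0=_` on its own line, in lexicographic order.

outcome vector order: (A.R0,B.R0,C.R0)
|SC outcomes| = 6

A.R0=0 B.R0=2 C.R0=0
A.R0=0 B.R0=2 C.R0=2
A.R0=2 B.R0=0 C.R0=0
A.R0=2 B.R0=0 C.R0=2
A.R0=2 B.R0=2 C.R0=0
A.R0=2 B.R0=2 C.R0=2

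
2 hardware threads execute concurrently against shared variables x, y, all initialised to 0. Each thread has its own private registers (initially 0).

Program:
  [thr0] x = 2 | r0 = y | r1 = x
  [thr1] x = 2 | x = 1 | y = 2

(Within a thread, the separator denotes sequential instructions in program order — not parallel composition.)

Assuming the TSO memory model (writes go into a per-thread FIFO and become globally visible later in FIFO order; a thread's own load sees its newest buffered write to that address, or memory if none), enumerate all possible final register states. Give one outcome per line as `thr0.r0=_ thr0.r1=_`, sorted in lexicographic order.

thr0.r0=0 thr0.r1=1
thr0.r0=0 thr0.r1=2
thr0.r0=2 thr0.r1=1
thr0.r0=2 thr0.r1=2

outcome vector order: (thr0.r0,thr0.r1)
|TSO outcomes| = 4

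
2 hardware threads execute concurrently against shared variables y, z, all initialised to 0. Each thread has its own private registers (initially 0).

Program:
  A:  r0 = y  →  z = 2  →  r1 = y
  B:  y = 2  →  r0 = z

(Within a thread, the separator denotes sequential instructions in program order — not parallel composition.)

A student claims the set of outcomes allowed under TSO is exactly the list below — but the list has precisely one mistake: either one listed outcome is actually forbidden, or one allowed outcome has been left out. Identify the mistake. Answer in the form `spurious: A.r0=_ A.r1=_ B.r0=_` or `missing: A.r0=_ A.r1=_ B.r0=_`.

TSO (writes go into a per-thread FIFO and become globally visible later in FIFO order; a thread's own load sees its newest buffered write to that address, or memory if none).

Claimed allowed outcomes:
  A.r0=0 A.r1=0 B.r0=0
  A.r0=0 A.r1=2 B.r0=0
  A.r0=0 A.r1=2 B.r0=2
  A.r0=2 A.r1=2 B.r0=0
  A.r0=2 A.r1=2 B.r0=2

outcome vector order: (A.r0,A.r1,B.r0)
TSO (6): 0/0/0 0/0/2 0/2/0 0/2/2 2/2/0 2/2/2
TSO∖claimed = {0/0/2}

missing: A.r0=0 A.r1=0 B.r0=2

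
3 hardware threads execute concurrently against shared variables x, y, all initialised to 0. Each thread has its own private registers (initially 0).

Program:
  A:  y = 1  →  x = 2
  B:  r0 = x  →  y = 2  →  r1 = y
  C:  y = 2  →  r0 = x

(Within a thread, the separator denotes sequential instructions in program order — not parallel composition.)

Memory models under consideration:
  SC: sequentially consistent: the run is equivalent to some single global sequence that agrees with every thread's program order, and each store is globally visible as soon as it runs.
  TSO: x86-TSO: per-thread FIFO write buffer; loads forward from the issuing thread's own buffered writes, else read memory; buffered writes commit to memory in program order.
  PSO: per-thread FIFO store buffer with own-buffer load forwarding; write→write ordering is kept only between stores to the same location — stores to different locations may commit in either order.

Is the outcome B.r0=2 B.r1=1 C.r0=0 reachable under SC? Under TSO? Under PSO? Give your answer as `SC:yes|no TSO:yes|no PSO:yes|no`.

SC:no TSO:no PSO:yes

outcome vector order: (B.r0,B.r1,C.r0)
SC: 6 outcomes — {<0 1 0>, <0 1 2>, <0 2 0>, <0 2 2>, <2 2 0>, <2 2 2>}
TSO: 6 outcomes — {<0 1 0>, <0 1 2>, <0 2 0>, <0 2 2>, <2 2 0>, <2 2 2>}
PSO: 8 outcomes — {<0 1 0>, <0 1 2>, <0 2 0>, <0 2 2>, <2 1 0>, <2 1 2>, <2 2 0>, <2 2 2>}
target <2 1 0> ∈ {PSO}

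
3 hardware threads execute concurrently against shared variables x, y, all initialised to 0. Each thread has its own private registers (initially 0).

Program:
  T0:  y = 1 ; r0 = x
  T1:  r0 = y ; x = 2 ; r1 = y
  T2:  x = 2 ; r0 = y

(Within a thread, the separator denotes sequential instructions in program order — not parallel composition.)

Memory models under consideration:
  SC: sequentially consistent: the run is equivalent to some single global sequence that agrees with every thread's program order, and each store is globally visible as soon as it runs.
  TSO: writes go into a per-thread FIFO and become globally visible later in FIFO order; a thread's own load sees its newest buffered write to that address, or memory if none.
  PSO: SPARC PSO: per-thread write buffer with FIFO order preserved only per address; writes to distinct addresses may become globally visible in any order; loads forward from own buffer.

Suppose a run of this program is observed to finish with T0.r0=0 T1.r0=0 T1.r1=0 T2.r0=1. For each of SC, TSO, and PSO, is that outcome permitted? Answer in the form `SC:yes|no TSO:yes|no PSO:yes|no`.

SC:no TSO:yes PSO:yes

outcome vector order: (T0.r0,T1.r0,T1.r1,T2.r0)
under SC → (0,0,1,1), (0,1,1,1), (2,0,0,0), (2,0,0,1), (2,0,1,0), (2,0,1,1), (2,1,1,0), (2,1,1,1)
under TSO → (0,0,0,0), (0,0,0,1), (0,0,1,0), (0,0,1,1), (0,1,1,0), (0,1,1,1), (2,0,0,0), (2,0,0,1), (2,0,1,0), (2,0,1,1), (2,1,1,0), (2,1,1,1)
under PSO → (0,0,0,0), (0,0,0,1), (0,0,1,0), (0,0,1,1), (0,1,1,0), (0,1,1,1), (2,0,0,0), (2,0,0,1), (2,0,1,0), (2,0,1,1), (2,1,1,0), (2,1,1,1)
target (0,0,0,1) ∈ {TSO,PSO}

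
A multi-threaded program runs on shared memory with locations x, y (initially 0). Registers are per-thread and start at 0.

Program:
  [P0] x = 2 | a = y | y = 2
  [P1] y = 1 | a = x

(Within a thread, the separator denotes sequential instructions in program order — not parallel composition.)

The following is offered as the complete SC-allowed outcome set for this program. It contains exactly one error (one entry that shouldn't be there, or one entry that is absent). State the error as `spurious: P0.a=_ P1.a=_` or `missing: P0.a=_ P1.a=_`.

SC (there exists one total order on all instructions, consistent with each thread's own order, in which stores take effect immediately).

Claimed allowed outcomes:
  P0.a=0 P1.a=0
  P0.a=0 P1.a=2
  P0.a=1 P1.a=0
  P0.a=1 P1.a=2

outcome vector order: (P0.a,P1.a)
[SC] allowed = {(0,2), (1,0), (1,2)}
claimed∖SC = {(0,0)}

spurious: P0.a=0 P1.a=0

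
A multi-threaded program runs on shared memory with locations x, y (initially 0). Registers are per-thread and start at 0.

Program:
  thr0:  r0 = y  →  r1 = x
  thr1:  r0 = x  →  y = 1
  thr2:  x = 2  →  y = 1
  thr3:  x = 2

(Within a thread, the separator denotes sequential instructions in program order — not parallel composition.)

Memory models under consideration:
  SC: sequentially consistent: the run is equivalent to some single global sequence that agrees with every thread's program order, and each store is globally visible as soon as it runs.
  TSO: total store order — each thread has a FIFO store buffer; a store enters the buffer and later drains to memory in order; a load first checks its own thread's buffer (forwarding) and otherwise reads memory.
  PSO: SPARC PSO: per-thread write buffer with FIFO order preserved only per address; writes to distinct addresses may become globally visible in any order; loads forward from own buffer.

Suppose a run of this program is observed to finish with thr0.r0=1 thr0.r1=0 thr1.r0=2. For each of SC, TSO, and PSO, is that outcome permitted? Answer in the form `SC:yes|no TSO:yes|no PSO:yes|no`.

SC:no TSO:no PSO:yes

outcome vector order: (thr0.r0,thr0.r1,thr1.r0)
SC (7): 000; 002; 020; 022; 100; 120; 122
TSO (7): 000; 002; 020; 022; 100; 120; 122
PSO (8): 000; 002; 020; 022; 100; 102; 120; 122
target 102 ∈ {PSO}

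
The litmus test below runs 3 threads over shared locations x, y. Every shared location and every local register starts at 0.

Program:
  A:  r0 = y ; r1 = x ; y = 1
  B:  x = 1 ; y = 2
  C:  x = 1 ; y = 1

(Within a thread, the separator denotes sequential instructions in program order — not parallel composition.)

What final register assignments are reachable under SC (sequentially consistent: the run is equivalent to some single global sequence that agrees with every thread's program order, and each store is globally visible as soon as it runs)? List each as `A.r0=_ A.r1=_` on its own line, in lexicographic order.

outcome vector order: (A.r0,A.r1)
|SC outcomes| = 4

A.r0=0 A.r1=0
A.r0=0 A.r1=1
A.r0=1 A.r1=1
A.r0=2 A.r1=1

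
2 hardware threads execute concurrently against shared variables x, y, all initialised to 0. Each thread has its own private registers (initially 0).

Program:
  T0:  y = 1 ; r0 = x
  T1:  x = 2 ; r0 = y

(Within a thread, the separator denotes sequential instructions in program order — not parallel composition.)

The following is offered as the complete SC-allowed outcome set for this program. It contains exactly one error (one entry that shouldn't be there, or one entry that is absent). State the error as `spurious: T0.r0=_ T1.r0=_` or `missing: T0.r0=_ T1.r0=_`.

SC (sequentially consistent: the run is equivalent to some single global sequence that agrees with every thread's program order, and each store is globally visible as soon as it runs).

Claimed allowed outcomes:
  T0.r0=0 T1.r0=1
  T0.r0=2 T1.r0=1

missing: T0.r0=2 T1.r0=0

outcome vector order: (T0.r0,T1.r0)
[SC] allowed = {<0 1>; <2 0>; <2 1>}
SC∖claimed = {<2 0>}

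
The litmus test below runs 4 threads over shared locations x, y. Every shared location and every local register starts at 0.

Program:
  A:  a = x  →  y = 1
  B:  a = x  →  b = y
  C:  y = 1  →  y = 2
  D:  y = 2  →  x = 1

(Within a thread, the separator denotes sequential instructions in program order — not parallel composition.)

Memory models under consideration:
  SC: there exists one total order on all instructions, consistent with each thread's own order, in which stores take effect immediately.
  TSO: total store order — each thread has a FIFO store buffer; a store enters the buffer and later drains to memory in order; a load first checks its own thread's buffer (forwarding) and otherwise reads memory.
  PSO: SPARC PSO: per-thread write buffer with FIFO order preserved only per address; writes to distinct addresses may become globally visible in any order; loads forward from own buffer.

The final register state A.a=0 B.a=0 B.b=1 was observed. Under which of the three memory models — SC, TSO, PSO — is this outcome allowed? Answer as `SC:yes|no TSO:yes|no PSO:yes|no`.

SC:yes TSO:yes PSO:yes

outcome vector order: (A.a,B.a,B.b)
SC (10): 0/0/0; 0/0/1; 0/0/2; 0/1/1; 0/1/2; 1/0/0; 1/0/1; 1/0/2; 1/1/1; 1/1/2
TSO (10): 0/0/0; 0/0/1; 0/0/2; 0/1/1; 0/1/2; 1/0/0; 1/0/1; 1/0/2; 1/1/1; 1/1/2
PSO (12): 0/0/0; 0/0/1; 0/0/2; 0/1/0; 0/1/1; 0/1/2; 1/0/0; 1/0/1; 1/0/2; 1/1/0; 1/1/1; 1/1/2
target 0/0/1 ∈ {SC,TSO,PSO}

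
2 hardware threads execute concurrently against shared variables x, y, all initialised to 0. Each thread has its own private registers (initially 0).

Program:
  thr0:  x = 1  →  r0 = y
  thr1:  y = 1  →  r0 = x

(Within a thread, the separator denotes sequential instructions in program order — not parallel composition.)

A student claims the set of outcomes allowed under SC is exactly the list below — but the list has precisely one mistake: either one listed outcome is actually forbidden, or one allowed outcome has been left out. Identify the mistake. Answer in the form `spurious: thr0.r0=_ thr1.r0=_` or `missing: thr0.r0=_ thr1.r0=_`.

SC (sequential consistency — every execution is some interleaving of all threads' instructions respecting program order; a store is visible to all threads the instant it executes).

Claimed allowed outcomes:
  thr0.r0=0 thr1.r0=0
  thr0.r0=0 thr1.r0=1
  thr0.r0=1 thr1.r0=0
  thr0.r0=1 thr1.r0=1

spurious: thr0.r0=0 thr1.r0=0

outcome vector order: (thr0.r0,thr1.r0)
SC: 3 outcomes — {01, 10, 11}
claimed∖SC = {00}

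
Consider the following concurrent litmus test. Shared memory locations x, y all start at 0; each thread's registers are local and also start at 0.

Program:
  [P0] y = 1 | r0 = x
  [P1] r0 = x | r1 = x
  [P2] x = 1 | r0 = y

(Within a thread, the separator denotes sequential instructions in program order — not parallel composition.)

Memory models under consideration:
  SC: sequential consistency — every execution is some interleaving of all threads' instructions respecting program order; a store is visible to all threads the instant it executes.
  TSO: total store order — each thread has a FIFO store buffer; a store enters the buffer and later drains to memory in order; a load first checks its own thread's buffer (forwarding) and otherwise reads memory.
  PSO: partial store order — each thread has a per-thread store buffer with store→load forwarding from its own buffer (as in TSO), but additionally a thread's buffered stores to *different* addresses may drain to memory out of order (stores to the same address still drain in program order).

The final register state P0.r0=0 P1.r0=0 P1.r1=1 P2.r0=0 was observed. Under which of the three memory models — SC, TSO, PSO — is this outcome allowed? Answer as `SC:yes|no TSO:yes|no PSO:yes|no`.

SC:no TSO:yes PSO:yes

outcome vector order: (P0.r0,P1.r0,P1.r1,P2.r0)
SC (9): 0/0/0/1, 0/0/1/1, 0/1/1/1, 1/0/0/0, 1/0/0/1, 1/0/1/0, 1/0/1/1, 1/1/1/0, 1/1/1/1
TSO (12): 0/0/0/0, 0/0/0/1, 0/0/1/0, 0/0/1/1, 0/1/1/0, 0/1/1/1, 1/0/0/0, 1/0/0/1, 1/0/1/0, 1/0/1/1, 1/1/1/0, 1/1/1/1
PSO (12): 0/0/0/0, 0/0/0/1, 0/0/1/0, 0/0/1/1, 0/1/1/0, 0/1/1/1, 1/0/0/0, 1/0/0/1, 1/0/1/0, 1/0/1/1, 1/1/1/0, 1/1/1/1
target 0/0/1/0 ∈ {TSO,PSO}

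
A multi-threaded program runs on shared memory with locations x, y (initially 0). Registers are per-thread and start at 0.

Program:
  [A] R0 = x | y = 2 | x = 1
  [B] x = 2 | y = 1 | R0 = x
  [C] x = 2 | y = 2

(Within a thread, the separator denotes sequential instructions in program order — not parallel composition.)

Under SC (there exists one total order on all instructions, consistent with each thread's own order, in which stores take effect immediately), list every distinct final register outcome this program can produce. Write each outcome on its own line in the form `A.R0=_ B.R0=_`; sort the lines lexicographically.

outcome vector order: (A.R0,B.R0)
|SC outcomes| = 4

A.R0=0 B.R0=1
A.R0=0 B.R0=2
A.R0=2 B.R0=1
A.R0=2 B.R0=2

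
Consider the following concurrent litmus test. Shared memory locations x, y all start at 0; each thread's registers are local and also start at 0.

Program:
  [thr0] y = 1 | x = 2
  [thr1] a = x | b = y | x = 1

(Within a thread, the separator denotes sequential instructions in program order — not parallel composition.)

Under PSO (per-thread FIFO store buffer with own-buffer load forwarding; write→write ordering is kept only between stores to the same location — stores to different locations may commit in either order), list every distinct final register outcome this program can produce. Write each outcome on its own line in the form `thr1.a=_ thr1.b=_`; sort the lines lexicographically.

outcome vector order: (thr1.a,thr1.b)
|PSO outcomes| = 4

thr1.a=0 thr1.b=0
thr1.a=0 thr1.b=1
thr1.a=2 thr1.b=0
thr1.a=2 thr1.b=1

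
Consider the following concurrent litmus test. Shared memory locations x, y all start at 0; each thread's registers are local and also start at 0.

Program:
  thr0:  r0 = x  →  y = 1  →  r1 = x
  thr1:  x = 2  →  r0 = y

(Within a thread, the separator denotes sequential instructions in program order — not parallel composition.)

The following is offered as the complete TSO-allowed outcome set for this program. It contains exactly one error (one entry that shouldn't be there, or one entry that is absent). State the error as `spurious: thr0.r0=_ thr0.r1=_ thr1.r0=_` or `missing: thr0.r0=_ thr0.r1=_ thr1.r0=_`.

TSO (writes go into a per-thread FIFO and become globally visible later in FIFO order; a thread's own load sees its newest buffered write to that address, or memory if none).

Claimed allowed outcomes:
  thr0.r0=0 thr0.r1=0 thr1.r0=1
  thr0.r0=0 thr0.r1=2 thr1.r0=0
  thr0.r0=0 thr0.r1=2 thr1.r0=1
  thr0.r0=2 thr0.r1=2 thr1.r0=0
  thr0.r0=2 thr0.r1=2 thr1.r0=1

missing: thr0.r0=0 thr0.r1=0 thr1.r0=0

outcome vector order: (thr0.r0,thr0.r1,thr1.r0)
[TSO] allowed = {0/0/0; 0/0/1; 0/2/0; 0/2/1; 2/2/0; 2/2/1}
TSO∖claimed = {0/0/0}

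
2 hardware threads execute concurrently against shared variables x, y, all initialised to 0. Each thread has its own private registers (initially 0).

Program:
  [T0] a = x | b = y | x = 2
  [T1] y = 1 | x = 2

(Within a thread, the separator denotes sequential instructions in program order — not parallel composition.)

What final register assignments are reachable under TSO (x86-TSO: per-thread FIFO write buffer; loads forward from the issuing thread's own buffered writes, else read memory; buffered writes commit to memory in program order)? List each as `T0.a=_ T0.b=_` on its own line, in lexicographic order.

T0.a=0 T0.b=0
T0.a=0 T0.b=1
T0.a=2 T0.b=1

outcome vector order: (T0.a,T0.b)
|TSO outcomes| = 3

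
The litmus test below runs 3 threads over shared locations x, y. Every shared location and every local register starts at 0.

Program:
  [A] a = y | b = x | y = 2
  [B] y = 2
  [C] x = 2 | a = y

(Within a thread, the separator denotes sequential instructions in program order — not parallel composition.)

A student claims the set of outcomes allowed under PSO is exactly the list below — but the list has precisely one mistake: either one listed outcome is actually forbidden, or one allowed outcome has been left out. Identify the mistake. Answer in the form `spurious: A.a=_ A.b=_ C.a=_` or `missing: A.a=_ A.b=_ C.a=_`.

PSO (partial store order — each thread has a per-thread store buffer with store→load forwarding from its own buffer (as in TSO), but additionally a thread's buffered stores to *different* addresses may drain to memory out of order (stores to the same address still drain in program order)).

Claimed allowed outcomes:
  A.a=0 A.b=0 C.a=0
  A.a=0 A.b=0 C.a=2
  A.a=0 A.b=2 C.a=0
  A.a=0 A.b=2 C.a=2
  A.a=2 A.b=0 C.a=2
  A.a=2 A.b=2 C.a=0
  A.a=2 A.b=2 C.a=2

missing: A.a=2 A.b=0 C.a=0

outcome vector order: (A.a,A.b,C.a)
[PSO] allowed = {(0,0,0) (0,0,2) (0,2,0) (0,2,2) (2,0,0) (2,0,2) (2,2,0) (2,2,2)}
PSO∖claimed = {(2,0,0)}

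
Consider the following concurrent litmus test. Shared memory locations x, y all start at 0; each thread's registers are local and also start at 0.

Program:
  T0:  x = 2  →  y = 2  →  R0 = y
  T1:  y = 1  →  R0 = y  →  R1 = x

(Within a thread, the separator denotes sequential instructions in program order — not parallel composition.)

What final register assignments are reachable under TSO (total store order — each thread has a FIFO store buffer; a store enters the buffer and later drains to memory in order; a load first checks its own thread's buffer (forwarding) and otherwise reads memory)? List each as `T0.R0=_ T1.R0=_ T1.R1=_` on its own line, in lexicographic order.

T0.R0=1 T1.R0=1 T1.R1=0
T0.R0=1 T1.R0=1 T1.R1=2
T0.R0=2 T1.R0=1 T1.R1=0
T0.R0=2 T1.R0=1 T1.R1=2
T0.R0=2 T1.R0=2 T1.R1=2

outcome vector order: (T0.R0,T1.R0,T1.R1)
|TSO outcomes| = 5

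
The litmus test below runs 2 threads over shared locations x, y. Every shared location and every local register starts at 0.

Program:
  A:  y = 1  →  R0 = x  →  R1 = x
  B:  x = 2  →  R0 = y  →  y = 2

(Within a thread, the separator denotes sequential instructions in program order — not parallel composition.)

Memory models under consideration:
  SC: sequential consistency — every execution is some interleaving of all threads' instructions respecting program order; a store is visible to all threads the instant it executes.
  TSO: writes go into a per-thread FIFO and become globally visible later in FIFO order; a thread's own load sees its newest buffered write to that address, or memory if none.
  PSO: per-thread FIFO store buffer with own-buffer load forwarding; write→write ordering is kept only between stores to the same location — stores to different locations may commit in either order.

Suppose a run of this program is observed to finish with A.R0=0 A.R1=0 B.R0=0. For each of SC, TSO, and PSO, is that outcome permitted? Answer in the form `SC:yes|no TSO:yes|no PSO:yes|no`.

SC:no TSO:yes PSO:yes

outcome vector order: (A.R0,A.R1,B.R0)
under SC → 0/0/1, 0/2/1, 2/2/0, 2/2/1
under TSO → 0/0/0, 0/0/1, 0/2/0, 0/2/1, 2/2/0, 2/2/1
under PSO → 0/0/0, 0/0/1, 0/2/0, 0/2/1, 2/2/0, 2/2/1
target 0/0/0 ∈ {TSO,PSO}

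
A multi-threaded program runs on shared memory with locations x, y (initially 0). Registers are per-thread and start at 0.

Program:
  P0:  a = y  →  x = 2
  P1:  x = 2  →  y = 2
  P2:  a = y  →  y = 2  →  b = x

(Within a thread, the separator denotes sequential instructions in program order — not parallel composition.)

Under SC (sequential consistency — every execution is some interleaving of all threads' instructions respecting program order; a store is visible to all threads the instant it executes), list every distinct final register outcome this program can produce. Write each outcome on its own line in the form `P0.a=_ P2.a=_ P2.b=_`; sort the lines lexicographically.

P0.a=0 P2.a=0 P2.b=0
P0.a=0 P2.a=0 P2.b=2
P0.a=0 P2.a=2 P2.b=2
P0.a=2 P2.a=0 P2.b=0
P0.a=2 P2.a=0 P2.b=2
P0.a=2 P2.a=2 P2.b=2

outcome vector order: (P0.a,P2.a,P2.b)
|SC outcomes| = 6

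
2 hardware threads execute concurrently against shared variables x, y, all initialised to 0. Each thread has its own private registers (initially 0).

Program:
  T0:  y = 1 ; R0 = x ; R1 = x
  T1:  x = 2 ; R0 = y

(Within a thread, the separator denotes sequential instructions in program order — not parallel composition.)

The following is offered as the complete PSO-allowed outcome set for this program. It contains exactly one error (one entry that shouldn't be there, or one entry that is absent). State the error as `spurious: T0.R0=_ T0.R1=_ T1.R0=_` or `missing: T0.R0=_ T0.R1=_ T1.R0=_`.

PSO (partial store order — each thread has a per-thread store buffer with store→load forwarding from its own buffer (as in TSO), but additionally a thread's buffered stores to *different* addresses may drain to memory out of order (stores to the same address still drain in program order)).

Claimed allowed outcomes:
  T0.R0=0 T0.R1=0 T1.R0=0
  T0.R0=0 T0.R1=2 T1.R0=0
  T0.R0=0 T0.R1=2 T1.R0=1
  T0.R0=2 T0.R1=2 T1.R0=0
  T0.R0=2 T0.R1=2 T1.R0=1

outcome vector order: (T0.R0,T0.R1,T1.R0)
[PSO] allowed = {(0,0,0) (0,0,1) (0,2,0) (0,2,1) (2,2,0) (2,2,1)}
PSO∖claimed = {(0,0,1)}

missing: T0.R0=0 T0.R1=0 T1.R0=1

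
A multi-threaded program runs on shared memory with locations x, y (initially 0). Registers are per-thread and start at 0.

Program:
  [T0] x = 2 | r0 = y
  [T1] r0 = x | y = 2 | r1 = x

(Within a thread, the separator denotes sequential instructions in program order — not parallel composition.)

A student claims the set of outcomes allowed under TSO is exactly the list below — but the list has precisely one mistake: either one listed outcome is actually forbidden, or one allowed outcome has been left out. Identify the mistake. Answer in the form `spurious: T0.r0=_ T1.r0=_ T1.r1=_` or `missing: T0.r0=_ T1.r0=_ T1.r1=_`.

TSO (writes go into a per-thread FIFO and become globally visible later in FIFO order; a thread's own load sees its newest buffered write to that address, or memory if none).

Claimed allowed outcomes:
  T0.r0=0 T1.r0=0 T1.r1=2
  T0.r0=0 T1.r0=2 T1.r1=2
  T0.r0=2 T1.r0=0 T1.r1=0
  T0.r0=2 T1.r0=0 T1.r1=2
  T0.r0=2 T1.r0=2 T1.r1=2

missing: T0.r0=0 T1.r0=0 T1.r1=0

outcome vector order: (T0.r0,T1.r0,T1.r1)
under TSO → (0,0,0) (0,0,2) (0,2,2) (2,0,0) (2,0,2) (2,2,2)
TSO∖claimed = {(0,0,0)}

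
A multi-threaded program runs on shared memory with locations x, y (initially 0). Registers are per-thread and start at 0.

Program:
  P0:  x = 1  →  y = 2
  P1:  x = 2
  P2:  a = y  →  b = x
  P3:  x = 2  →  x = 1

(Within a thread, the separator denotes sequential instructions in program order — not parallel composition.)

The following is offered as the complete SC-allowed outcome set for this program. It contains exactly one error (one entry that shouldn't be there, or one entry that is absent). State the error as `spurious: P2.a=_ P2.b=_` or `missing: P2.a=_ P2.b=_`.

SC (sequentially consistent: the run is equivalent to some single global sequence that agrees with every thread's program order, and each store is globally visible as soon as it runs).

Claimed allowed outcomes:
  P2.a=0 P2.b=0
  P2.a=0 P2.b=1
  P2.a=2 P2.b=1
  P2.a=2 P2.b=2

outcome vector order: (P2.a,P2.b)
SC (5): 00, 01, 02, 21, 22
SC∖claimed = {02}

missing: P2.a=0 P2.b=2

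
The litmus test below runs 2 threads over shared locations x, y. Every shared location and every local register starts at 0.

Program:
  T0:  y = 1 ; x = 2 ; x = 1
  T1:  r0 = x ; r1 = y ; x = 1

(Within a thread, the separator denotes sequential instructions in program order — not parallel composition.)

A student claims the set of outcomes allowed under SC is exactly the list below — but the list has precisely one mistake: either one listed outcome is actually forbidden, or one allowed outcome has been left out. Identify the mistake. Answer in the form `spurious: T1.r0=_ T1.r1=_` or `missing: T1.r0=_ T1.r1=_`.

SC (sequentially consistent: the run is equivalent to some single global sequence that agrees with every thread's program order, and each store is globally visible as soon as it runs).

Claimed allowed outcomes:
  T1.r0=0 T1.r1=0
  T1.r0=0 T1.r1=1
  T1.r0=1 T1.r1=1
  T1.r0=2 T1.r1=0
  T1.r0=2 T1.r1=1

outcome vector order: (T1.r0,T1.r1)
under SC → (0,0); (0,1); (1,1); (2,1)
claimed∖SC = {(2,0)}

spurious: T1.r0=2 T1.r1=0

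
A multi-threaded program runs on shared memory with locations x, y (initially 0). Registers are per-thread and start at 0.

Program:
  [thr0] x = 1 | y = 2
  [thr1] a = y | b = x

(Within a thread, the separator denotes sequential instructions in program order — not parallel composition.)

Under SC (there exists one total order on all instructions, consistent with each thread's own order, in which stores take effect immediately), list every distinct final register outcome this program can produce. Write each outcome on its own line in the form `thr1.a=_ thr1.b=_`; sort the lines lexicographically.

thr1.a=0 thr1.b=0
thr1.a=0 thr1.b=1
thr1.a=2 thr1.b=1

outcome vector order: (thr1.a,thr1.b)
|SC outcomes| = 3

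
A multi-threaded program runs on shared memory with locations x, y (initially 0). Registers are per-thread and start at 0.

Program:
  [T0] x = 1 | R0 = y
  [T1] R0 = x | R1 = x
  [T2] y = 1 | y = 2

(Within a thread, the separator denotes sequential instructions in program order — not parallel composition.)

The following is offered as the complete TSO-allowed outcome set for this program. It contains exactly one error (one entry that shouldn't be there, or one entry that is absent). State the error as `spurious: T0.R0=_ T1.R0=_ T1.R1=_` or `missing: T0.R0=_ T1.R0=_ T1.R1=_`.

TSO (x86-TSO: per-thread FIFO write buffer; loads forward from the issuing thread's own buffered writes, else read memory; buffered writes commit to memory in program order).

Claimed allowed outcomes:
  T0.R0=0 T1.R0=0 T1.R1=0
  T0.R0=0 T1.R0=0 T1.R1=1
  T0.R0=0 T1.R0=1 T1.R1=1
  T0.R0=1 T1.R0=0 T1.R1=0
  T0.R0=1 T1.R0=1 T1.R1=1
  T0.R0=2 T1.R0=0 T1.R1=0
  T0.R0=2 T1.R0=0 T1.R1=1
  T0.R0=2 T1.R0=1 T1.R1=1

outcome vector order: (T0.R0,T1.R0,T1.R1)
[TSO] allowed = {<0 0 0>; <0 0 1>; <0 1 1>; <1 0 0>; <1 0 1>; <1 1 1>; <2 0 0>; <2 0 1>; <2 1 1>}
TSO∖claimed = {<1 0 1>}

missing: T0.R0=1 T1.R0=0 T1.R1=1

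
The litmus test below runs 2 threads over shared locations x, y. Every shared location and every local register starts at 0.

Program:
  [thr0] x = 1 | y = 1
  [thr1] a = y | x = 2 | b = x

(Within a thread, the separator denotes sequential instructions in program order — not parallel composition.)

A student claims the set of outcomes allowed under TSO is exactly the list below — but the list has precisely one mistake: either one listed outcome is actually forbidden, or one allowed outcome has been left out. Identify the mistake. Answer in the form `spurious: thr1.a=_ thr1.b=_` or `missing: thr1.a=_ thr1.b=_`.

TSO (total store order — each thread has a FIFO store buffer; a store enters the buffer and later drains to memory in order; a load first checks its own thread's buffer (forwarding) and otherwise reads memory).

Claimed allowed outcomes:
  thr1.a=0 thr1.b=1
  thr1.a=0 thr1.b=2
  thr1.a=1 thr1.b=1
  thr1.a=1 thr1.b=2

spurious: thr1.a=1 thr1.b=1

outcome vector order: (thr1.a,thr1.b)
TSO (3): 01 02 12
claimed∖TSO = {11}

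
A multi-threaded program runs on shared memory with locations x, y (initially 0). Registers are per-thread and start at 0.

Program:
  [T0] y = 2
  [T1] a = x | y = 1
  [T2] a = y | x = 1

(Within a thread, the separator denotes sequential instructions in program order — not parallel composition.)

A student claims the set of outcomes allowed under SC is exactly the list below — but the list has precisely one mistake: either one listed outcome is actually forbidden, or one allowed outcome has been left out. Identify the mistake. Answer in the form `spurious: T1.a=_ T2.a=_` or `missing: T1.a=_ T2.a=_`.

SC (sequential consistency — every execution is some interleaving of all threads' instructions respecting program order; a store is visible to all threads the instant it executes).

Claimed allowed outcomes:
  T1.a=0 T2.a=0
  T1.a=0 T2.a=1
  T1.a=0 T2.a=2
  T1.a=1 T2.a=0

missing: T1.a=1 T2.a=2

outcome vector order: (T1.a,T2.a)
SC: 5 outcomes — {(0,0), (0,1), (0,2), (1,0), (1,2)}
SC∖claimed = {(1,2)}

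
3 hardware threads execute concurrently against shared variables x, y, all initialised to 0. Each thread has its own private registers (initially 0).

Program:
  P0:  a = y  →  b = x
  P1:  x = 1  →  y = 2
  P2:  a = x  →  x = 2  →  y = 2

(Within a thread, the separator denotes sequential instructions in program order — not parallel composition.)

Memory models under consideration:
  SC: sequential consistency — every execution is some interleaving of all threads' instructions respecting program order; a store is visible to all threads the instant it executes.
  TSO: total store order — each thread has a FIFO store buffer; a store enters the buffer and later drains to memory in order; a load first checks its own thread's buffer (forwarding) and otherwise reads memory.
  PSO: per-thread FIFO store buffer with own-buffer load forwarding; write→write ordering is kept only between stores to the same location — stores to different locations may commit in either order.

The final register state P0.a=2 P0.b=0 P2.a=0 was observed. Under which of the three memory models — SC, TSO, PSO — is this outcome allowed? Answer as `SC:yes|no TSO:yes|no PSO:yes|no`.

SC:no TSO:no PSO:yes

outcome vector order: (P0.a,P0.b,P2.a)
under SC → (0,0,0); (0,0,1); (0,1,0); (0,1,1); (0,2,0); (0,2,1); (2,1,0); (2,1,1); (2,2,0); (2,2,1)
under TSO → (0,0,0); (0,0,1); (0,1,0); (0,1,1); (0,2,0); (0,2,1); (2,1,0); (2,1,1); (2,2,0); (2,2,1)
under PSO → (0,0,0); (0,0,1); (0,1,0); (0,1,1); (0,2,0); (0,2,1); (2,0,0); (2,0,1); (2,1,0); (2,1,1); (2,2,0); (2,2,1)
target (2,0,0) ∈ {PSO}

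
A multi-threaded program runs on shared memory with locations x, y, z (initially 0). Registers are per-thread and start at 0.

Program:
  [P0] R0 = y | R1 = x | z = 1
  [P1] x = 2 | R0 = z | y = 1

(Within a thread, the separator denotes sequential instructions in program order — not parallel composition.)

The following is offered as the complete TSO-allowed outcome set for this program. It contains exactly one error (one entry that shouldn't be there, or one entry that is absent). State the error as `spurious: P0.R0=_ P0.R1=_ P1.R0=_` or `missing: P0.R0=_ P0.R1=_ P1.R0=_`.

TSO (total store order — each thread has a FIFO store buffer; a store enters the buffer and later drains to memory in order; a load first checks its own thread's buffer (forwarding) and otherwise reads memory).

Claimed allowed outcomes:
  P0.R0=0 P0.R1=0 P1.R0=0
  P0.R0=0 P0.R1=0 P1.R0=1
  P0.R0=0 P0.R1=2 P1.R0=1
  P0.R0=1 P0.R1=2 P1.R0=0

missing: P0.R0=0 P0.R1=2 P1.R0=0

outcome vector order: (P0.R0,P0.R1,P1.R0)
TSO: 5 outcomes — {(0,0,0); (0,0,1); (0,2,0); (0,2,1); (1,2,0)}
TSO∖claimed = {(0,2,0)}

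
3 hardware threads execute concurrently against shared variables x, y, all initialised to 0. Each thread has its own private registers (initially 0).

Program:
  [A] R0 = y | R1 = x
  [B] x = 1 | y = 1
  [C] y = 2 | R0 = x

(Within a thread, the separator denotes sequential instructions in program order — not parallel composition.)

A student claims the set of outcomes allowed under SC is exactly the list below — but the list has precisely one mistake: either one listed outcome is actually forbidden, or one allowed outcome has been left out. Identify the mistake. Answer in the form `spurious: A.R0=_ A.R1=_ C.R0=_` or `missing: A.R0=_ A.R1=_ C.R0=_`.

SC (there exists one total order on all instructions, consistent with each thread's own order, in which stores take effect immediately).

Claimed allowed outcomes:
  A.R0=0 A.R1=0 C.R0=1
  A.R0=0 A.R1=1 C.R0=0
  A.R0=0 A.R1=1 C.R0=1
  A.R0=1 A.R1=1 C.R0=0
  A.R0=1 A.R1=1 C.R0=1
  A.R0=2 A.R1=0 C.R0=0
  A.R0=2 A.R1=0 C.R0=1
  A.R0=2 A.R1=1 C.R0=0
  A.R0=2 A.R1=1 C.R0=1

outcome vector order: (A.R0,A.R1,C.R0)
SC (10): <0 0 0> <0 0 1> <0 1 0> <0 1 1> <1 1 0> <1 1 1> <2 0 0> <2 0 1> <2 1 0> <2 1 1>
SC∖claimed = {<0 0 0>}

missing: A.R0=0 A.R1=0 C.R0=0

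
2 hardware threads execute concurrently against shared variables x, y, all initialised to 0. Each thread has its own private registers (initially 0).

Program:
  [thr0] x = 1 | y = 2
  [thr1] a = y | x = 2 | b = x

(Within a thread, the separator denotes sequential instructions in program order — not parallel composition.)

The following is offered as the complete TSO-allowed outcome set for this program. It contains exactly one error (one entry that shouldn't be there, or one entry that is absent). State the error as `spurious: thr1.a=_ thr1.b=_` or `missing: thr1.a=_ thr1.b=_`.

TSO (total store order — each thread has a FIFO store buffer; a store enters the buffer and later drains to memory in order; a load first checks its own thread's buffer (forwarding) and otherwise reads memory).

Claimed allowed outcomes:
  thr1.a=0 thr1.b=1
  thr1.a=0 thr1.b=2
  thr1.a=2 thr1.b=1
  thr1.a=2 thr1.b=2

spurious: thr1.a=2 thr1.b=1

outcome vector order: (thr1.a,thr1.b)
under TSO → <0 1> <0 2> <2 2>
claimed∖TSO = {<2 1>}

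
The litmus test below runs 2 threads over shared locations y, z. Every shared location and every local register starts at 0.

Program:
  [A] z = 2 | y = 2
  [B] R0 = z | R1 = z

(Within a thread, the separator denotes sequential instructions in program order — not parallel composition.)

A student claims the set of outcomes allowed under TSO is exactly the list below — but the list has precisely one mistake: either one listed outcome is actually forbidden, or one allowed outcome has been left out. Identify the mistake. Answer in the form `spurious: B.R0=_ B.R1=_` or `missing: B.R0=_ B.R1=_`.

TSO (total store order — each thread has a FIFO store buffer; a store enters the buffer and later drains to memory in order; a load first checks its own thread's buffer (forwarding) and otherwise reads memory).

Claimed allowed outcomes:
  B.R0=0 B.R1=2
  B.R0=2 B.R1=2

outcome vector order: (B.R0,B.R1)
under TSO → <0 0>; <0 2>; <2 2>
TSO∖claimed = {<0 0>}

missing: B.R0=0 B.R1=0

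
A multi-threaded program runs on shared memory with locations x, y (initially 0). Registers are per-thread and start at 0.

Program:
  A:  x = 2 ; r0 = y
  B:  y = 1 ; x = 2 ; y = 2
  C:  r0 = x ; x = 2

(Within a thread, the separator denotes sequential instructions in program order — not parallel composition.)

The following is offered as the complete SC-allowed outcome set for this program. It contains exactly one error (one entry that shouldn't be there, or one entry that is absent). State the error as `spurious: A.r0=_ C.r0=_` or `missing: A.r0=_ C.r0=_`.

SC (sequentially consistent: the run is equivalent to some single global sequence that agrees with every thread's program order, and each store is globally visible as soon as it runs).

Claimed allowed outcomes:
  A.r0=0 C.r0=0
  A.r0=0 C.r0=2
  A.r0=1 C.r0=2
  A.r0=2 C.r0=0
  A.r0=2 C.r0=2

outcome vector order: (A.r0,C.r0)
SC (6): <0 0> <0 2> <1 0> <1 2> <2 0> <2 2>
SC∖claimed = {<1 0>}

missing: A.r0=1 C.r0=0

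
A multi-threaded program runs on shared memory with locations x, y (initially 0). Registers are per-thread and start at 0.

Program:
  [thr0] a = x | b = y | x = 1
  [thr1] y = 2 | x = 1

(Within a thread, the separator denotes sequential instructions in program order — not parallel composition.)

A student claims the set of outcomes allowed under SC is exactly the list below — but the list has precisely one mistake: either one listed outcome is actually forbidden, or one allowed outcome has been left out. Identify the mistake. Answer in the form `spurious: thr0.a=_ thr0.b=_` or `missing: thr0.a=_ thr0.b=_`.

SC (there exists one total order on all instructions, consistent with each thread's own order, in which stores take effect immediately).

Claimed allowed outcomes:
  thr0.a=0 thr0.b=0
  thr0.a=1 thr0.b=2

missing: thr0.a=0 thr0.b=2

outcome vector order: (thr0.a,thr0.b)
SC (3): <0 0>; <0 2>; <1 2>
SC∖claimed = {<0 2>}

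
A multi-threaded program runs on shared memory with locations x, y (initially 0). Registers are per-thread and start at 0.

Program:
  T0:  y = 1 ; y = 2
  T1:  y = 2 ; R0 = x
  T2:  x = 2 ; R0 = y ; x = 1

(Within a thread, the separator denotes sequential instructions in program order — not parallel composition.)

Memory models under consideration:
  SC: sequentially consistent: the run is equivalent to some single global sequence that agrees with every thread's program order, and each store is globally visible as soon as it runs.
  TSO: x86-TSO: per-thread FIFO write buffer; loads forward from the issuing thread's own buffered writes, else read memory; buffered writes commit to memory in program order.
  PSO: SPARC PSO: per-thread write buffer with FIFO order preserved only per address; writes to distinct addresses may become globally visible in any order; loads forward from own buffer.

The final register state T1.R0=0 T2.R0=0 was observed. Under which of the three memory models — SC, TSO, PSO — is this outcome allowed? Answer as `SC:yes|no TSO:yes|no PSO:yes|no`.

SC:no TSO:yes PSO:yes

outcome vector order: (T1.R0,T2.R0)
SC: 8 outcomes — {<0 1>; <0 2>; <1 0>; <1 1>; <1 2>; <2 0>; <2 1>; <2 2>}
TSO: 9 outcomes — {<0 0>; <0 1>; <0 2>; <1 0>; <1 1>; <1 2>; <2 0>; <2 1>; <2 2>}
PSO: 9 outcomes — {<0 0>; <0 1>; <0 2>; <1 0>; <1 1>; <1 2>; <2 0>; <2 1>; <2 2>}
target <0 0> ∈ {TSO,PSO}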